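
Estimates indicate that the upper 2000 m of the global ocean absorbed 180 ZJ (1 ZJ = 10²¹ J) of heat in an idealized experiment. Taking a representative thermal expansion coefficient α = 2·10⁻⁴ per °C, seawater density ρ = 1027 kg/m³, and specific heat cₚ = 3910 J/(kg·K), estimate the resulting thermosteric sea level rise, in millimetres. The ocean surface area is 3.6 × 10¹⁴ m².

Δh ≈ 24.9 mm

Per unit area: Q = 180×10²¹ / (3.6×10¹⁴) = 5×10⁸ J/m²
Δh = αQ/(ρcₚ) = 2×10⁻⁴ × 5×10⁸ / (1027 × 3910) ≈ 0.024903 m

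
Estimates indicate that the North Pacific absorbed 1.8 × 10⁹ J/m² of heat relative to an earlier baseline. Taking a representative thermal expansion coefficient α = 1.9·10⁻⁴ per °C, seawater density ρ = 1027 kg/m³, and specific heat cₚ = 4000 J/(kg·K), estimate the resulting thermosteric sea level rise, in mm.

83.3 mm of thermosteric rise

Δh = αQ/(ρcₚ) = 1.9×10⁻⁴ × 1.8×10⁹ / (1027 × 4000) ≈ 0.083252 m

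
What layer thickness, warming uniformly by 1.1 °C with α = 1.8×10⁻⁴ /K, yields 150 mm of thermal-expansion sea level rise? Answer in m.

H ≈ 758 m

H = Δh/(αΔT) = 0.15 / (1.8×10⁻⁴ × 1.1) ≈ 757.6 m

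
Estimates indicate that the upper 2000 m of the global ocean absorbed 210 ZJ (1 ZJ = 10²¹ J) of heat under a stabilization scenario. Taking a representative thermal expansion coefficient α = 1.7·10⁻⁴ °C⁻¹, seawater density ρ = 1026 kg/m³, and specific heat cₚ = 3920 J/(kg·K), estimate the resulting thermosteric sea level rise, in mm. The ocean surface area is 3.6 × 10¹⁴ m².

Δh = 24.7 mm

Per unit area: Q = 210×10²¹ / (3.6×10¹⁴) ≈ 5.833×10⁸ J/m²
Δh = αQ/(ρcₚ) = 1.7×10⁻⁴ × 5.833×10⁸ / (1026 × 3920) ≈ 0.024655 m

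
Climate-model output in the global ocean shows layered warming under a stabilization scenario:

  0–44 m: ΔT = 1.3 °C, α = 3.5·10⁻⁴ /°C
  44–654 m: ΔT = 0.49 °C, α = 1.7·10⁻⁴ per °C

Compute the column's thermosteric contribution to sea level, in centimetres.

7.1 cm

0–44 m: 44 × 1.3 × 3.5×10⁻⁴ = 0.02002 m
Layer 2: 610 × 0.49 × 1.7×10⁻⁴ = 0.050813 m
Δh = 0.02002 + 0.050813 = 0.070833 m ≈ 7.1 cm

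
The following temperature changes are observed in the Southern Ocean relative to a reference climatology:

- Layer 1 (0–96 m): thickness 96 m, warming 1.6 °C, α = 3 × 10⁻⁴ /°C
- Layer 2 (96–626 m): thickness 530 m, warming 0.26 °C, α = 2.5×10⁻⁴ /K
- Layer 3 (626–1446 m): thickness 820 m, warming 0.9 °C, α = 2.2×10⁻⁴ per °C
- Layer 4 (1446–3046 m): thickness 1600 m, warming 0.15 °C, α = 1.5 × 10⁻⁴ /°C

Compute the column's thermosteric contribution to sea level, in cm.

Δh ≈ 27.9 cm

0–96 m: 1.6 × 3×10⁻⁴ × 96 = 0.04608 m
96–626 m: 0.26 × 2.5×10⁻⁴ × 530 = 0.03445 m
Layer 3: 0.9 × 820 × 2.2×10⁻⁴ = 0.16236 m
Layer 4: 0.15 × 1600 × 1.5×10⁻⁴ = 0.03600 m
Δh = 0.04608 + 0.03445 + 0.16236 + 0.03600 = 0.27889 m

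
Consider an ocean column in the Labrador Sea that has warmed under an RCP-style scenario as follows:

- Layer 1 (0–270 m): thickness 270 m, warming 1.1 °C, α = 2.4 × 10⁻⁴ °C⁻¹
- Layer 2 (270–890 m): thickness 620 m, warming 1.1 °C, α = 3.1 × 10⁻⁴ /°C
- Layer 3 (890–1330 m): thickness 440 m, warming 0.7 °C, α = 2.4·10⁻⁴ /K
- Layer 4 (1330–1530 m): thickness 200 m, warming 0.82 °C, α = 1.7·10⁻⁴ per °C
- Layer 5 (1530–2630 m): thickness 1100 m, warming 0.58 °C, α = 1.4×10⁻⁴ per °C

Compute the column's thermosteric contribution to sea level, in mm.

474 mm

0–270 m: 270 × 2.4×10⁻⁴ × 1.1 = 0.07128 m
Layer 2: 1.1 × 3.1×10⁻⁴ × 620 = 0.21142 m
890–1330 m: 440 × 2.4×10⁻⁴ × 0.7 = 0.07392 m
200 × 0.82 × 1.7×10⁻⁴ = 0.02788 m
Layer 5: 0.58 × 1.4×10⁻⁴ × 1100 = 0.08932 m
Δh = 0.07128 + 0.21142 + 0.07392 + 0.02788 + 0.08932 = 0.47382 m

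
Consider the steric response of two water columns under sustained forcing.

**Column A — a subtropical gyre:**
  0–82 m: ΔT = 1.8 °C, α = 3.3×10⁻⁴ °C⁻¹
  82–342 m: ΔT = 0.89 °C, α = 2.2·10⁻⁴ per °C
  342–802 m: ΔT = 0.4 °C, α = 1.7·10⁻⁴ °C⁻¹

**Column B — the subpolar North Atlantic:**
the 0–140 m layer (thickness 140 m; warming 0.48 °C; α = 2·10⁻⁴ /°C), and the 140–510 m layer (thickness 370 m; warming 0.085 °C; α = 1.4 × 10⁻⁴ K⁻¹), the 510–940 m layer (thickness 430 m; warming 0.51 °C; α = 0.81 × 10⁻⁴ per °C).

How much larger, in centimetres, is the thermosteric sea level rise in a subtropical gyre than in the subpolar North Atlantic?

9.53 cm

A 1.8 × 3.3×10⁻⁴ × 82 = 0.048708 m
A 82–342 m: 0.89 × 2.2×10⁻⁴ × 260 = 0.050908 m
A Layer 3: 0.4 × 460 × 1.7×10⁻⁴ = 0.03128 m
A total: 0.130896 m
B 0.48 × 140 × 2×10⁻⁴ = 0.01344 m
B 370 × 1.4×10⁻⁴ × 0.085 = 0.004403 m
B 430 × 0.81×10⁻⁴ × 0.51 = 0.0177633 m
B total: 0.0356063 m
Difference: 0.130896 − 0.0356063 = 0.0952897 m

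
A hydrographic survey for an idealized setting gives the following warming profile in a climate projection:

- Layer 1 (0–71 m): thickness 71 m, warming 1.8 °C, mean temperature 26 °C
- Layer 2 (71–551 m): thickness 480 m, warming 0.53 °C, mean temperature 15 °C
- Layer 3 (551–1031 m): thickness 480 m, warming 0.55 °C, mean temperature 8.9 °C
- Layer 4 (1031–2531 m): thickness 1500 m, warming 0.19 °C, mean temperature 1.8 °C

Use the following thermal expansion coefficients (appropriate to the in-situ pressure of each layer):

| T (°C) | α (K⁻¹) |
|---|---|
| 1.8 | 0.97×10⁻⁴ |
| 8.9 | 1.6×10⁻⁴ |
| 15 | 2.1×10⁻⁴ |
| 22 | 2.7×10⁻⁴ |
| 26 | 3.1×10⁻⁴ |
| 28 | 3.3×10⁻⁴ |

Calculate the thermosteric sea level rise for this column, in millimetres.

Δh ≈ 163 mm

Layer 1 at 26 °C → α = 3.1×10⁻⁴ K⁻¹
Layer 2 at 15 °C → α = 2.1×10⁻⁴ K⁻¹
Layer 3 at 8.9 °C → α = 1.6×10⁻⁴ K⁻¹
Layer 4 at 1.8 °C → α = 0.97×10⁻⁴ K⁻¹
Layer 1: 71 × 1.8 × 3.1×10⁻⁴ = 0.039618 m
Layer 2: 2.1×10⁻⁴ × 480 × 0.53 = 0.053424 m
Layer 3: 0.55 × 1.6×10⁻⁴ × 480 = 0.04224 m
1031–2531 m: 0.97×10⁻⁴ × 0.19 × 1500 = 0.027645 m
Δh = 0.039618 + 0.053424 + 0.04224 + 0.027645 = 0.162927 m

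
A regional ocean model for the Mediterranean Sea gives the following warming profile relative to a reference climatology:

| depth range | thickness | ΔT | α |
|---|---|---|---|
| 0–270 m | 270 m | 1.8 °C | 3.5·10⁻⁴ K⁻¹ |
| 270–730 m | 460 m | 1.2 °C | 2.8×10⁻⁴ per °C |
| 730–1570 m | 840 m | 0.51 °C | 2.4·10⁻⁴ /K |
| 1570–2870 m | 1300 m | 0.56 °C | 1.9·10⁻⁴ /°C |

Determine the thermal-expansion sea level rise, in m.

about 0.566 m

3.5×10⁻⁴ × 270 × 1.8 = 0.17010 m
270–730 m: 2.8×10⁻⁴ × 1.2 × 460 = 0.15456 m
0.51 × 840 × 2.4×10⁻⁴ = 0.102816 m
1.9×10⁻⁴ × 0.56 × 1300 = 0.13832 m
Δh = 0.17010 + 0.15456 + 0.102816 + 0.13832 = 0.565796 m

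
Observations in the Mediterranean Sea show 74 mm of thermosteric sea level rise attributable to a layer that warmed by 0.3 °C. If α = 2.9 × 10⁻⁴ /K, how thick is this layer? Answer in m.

about 851 m

H = Δh/(αΔT) = 0.074 / (2.9×10⁻⁴ × 0.3) ≈ 850.6 m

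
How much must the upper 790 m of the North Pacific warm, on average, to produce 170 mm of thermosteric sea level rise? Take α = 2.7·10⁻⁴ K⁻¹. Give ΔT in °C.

ΔT ≈ 0.797 °C

ΔT = Δh/(αH) = 0.17 / (2.7×10⁻⁴ × 790) ≈ 0.7970 °C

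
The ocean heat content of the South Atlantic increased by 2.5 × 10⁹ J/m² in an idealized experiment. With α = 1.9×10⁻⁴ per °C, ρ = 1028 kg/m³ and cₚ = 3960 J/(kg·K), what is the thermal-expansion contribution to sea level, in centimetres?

Δh = αQ/(ρcₚ) = 1.9×10⁻⁴ × 2.5×10⁹ / (1028 × 3960) ≈ 0.11668 m

Δh = 11.7 cm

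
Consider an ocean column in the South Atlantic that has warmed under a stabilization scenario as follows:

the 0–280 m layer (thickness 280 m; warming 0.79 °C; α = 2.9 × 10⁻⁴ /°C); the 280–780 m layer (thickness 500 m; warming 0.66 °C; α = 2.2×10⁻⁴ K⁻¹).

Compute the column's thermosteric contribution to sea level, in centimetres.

13.7 cm

0–280 m: 2.9×10⁻⁴ × 0.79 × 280 = 0.064148 m
Layer 2: 2.2×10⁻⁴ × 500 × 0.66 = 0.07260 m
Δh = 0.064148 + 0.07260 = 0.136748 m ≈ 13.7 cm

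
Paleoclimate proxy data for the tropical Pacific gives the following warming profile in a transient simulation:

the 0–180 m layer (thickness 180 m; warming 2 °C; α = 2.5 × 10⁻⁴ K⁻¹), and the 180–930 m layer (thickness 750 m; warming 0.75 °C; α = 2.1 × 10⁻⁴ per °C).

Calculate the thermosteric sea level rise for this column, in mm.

208 mm of thermosteric rise

0–180 m: 180 × 2 × 2.5×10⁻⁴ = 0.09000 m
750 × 2.1×10⁻⁴ × 0.75 = 0.118125 m
Δh = 0.09000 + 0.118125 = 0.208125 m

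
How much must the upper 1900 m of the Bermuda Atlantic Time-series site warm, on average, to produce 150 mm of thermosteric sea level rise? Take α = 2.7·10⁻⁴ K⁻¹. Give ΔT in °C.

ΔT = Δh/(αH) = 0.15 / (2.7×10⁻⁴ × 1900) ≈ 0.2924 °C

ΔT ≈ 0.292 °C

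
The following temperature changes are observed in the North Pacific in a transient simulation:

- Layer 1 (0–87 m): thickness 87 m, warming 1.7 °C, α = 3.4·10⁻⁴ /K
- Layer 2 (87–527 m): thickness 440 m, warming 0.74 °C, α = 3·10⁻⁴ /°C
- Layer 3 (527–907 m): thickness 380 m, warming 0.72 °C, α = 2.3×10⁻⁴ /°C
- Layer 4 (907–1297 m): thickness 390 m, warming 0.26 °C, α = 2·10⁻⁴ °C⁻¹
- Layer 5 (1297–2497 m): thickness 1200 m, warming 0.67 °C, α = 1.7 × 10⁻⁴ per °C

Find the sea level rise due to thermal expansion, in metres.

3.4×10⁻⁴ × 87 × 1.7 = 0.050286 m
0.74 × 440 × 3×10⁻⁴ = 0.09768 m
Layer 3: 2.3×10⁻⁴ × 380 × 0.72 = 0.062928 m
907–1297 m: 390 × 0.26 × 2×10⁻⁴ = 0.02028 m
Layer 5: 1200 × 0.67 × 1.7×10⁻⁴ = 0.13668 m
Δh = 0.050286 + 0.09768 + 0.062928 + 0.02028 + 0.13668 = 0.367854 m

Δh = 0.37 m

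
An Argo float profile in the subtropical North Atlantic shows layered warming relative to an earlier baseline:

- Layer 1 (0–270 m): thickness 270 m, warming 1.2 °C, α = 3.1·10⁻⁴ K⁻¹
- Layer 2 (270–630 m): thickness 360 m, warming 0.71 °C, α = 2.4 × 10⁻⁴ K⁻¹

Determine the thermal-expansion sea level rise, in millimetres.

160 mm

Layer 1: 3.1×10⁻⁴ × 270 × 1.2 = 0.10044 m
270–630 m: 360 × 2.4×10⁻⁴ × 0.71 = 0.061344 m
Δh = 0.10044 + 0.061344 = 0.161784 m ≈ 160 mm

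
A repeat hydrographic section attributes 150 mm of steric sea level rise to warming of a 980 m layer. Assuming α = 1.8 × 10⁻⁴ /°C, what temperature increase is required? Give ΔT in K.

about 0.85 K

ΔT = Δh/(αH) = 0.15 / (1.8×10⁻⁴ × 980) ≈ 0.8503 K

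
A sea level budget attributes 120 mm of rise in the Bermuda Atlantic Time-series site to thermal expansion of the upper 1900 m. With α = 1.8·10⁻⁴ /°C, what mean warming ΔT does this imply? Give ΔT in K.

ΔT ≈ 0.351 K

ΔT = Δh/(αH) = 0.12 / (1.8×10⁻⁴ × 1900) ≈ 0.3509 K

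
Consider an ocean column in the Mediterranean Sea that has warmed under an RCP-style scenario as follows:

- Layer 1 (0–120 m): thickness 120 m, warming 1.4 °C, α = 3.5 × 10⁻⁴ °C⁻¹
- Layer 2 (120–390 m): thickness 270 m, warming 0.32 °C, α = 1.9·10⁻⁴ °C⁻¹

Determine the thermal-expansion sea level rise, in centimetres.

3.5×10⁻⁴ × 120 × 1.4 = 0.05880 m
Layer 2: 0.32 × 1.9×10⁻⁴ × 270 = 0.016416 m
Δh = 0.05880 + 0.016416 = 0.075216 m

7.5 cm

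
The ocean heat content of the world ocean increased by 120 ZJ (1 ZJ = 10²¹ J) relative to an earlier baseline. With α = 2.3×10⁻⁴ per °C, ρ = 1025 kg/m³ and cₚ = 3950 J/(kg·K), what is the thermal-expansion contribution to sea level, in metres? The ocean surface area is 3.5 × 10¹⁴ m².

Per unit area: Q = 120×10²¹ / (3.5×10¹⁴) ≈ 3.429×10⁸ J/m²
Δh = αQ/(ρcₚ) = 2.3×10⁻⁴ × 3.429×10⁸ / (1025 × 3950) ≈ 0.019479 m

Δh = 0.0195 m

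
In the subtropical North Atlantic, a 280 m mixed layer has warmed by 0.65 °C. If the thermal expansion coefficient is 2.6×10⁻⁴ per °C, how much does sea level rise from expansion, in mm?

47 mm

Δh = αΔT·H = 2.6×10⁻⁴ × 0.65 × 280 = 0.04732 m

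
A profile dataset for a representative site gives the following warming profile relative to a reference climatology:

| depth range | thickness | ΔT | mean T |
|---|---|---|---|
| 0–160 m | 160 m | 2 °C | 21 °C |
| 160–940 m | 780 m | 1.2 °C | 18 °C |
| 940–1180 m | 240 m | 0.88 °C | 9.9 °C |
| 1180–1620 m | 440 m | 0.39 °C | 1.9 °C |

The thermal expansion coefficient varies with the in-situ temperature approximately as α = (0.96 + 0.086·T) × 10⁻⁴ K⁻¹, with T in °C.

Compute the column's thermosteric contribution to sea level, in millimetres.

Layer 1: α = (0.96 + 0.086×21)×10⁻⁴ = 2.766×10⁻⁴ K⁻¹
Layer 2: α = (0.96 + 0.086×18)×10⁻⁴ = 2.508×10⁻⁴ K⁻¹
Layer 3: α = (0.96 + 0.086×9.9)×10⁻⁴ = 1.8114×10⁻⁴ K⁻¹
Layer 4: α = (0.96 + 0.086×1.9)×10⁻⁴ = 1.1234×10⁻⁴ K⁻¹
2 × 2.766×10⁻⁴ × 160 = 0.088512 m
160–940 m: 780 × 1.2 × 2.508×10⁻⁴ = 0.2347488 m
940–1180 m: 0.88 × 1.8114×10⁻⁴ × 240 = 0.038256768 m
Layer 4: 1.1234×10⁻⁴ × 0.39 × 440 = 0.019277544 m
Δh = 0.088512 + 0.2347488 + 0.038256768 + 0.019277544 = 0.380795112 m ≈ 381 mm

381 mm of thermosteric rise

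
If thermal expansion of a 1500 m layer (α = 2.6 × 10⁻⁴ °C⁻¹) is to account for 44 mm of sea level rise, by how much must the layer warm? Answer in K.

about 0.11 K

ΔT = Δh/(αH) = 0.044 / (2.6×10⁻⁴ × 1500) ≈ 0.1128 K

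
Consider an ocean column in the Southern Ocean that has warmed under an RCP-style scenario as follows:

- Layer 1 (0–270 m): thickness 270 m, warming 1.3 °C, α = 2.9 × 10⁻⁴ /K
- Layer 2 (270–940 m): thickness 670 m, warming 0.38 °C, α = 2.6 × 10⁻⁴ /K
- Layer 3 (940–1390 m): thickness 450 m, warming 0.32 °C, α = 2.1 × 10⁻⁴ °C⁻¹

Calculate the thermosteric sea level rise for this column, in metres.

270 × 1.3 × 2.9×10⁻⁴ = 0.10179 m
270–940 m: 0.38 × 2.6×10⁻⁴ × 670 = 0.066196 m
940–1390 m: 0.32 × 450 × 2.1×10⁻⁴ = 0.03024 m
Δh = 0.10179 + 0.066196 + 0.03024 = 0.198226 m

Δh ≈ 0.20 m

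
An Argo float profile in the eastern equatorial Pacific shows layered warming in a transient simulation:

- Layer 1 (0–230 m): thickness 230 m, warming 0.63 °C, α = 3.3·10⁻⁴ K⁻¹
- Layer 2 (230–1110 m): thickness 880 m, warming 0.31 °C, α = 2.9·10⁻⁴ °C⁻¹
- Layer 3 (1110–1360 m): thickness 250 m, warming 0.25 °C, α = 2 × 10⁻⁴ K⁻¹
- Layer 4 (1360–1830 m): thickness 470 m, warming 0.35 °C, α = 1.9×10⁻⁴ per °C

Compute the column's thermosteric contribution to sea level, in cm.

230 × 0.63 × 3.3×10⁻⁴ = 0.047817 m
230–1110 m: 2.9×10⁻⁴ × 0.31 × 880 = 0.079112 m
Layer 3: 2×10⁻⁴ × 250 × 0.25 = 0.01250 m
1360–1830 m: 1.9×10⁻⁴ × 470 × 0.35 = 0.031255 m
Δh = 0.047817 + 0.079112 + 0.01250 + 0.031255 = 0.170684 m

Δh = 17 cm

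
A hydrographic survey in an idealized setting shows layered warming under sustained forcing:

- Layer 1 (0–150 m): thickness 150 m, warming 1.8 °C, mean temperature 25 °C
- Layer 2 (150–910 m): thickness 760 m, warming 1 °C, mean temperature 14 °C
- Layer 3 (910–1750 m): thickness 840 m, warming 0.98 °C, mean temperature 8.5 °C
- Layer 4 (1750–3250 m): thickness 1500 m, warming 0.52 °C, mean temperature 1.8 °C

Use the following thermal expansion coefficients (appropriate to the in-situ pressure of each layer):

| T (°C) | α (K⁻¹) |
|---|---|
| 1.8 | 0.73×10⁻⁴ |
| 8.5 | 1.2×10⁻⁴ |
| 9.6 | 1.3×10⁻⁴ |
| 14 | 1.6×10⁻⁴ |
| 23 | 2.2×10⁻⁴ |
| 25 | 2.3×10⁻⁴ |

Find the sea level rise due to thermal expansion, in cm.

Layer 1 at 25 °C → α = 2.3×10⁻⁴ K⁻¹
Layer 2 at 14 °C → α = 1.6×10⁻⁴ K⁻¹
Layer 3 at 8.5 °C → α = 1.2×10⁻⁴ K⁻¹
Layer 4 at 1.8 °C → α = 0.73×10⁻⁴ K⁻¹
0–150 m: 1.8 × 150 × 2.3×10⁻⁴ = 0.06210 m
760 × 1 × 1.6×10⁻⁴ = 0.12160 m
Layer 3: 840 × 0.98 × 1.2×10⁻⁴ = 0.098784 m
1500 × 0.73×10⁻⁴ × 0.52 = 0.05694 m
Δh = 0.06210 + 0.12160 + 0.098784 + 0.05694 = 0.339424 m

Δh = 34 cm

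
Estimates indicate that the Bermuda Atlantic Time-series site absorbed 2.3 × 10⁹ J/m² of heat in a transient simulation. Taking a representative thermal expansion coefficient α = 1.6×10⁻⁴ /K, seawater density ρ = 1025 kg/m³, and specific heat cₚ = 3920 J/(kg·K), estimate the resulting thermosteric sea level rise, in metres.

0.0916 m of thermosteric rise

Δh = αQ/(ρcₚ) = 1.6×10⁻⁴ × 2.3×10⁹ / (1025 × 3920) ≈ 0.091588 m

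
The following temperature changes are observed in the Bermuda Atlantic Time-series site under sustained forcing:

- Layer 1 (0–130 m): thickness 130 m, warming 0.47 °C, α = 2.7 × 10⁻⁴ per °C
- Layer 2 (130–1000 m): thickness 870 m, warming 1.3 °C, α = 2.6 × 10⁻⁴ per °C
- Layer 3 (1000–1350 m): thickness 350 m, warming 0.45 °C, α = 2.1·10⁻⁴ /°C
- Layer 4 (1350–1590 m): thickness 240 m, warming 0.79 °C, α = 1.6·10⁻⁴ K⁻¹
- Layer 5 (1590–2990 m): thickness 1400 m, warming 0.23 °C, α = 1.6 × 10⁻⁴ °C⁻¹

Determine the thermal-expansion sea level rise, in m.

0–130 m: 130 × 0.47 × 2.7×10⁻⁴ = 0.016497 m
1.3 × 2.6×10⁻⁴ × 870 = 0.29406 m
2.1×10⁻⁴ × 0.45 × 350 = 0.033075 m
Layer 4: 240 × 1.6×10⁻⁴ × 0.79 = 0.030336 m
Layer 5: 0.23 × 1.6×10⁻⁴ × 1400 = 0.05152 m
Δh = 0.016497 + 0.29406 + 0.033075 + 0.030336 + 0.05152 = 0.425488 m

Δh = 0.425 m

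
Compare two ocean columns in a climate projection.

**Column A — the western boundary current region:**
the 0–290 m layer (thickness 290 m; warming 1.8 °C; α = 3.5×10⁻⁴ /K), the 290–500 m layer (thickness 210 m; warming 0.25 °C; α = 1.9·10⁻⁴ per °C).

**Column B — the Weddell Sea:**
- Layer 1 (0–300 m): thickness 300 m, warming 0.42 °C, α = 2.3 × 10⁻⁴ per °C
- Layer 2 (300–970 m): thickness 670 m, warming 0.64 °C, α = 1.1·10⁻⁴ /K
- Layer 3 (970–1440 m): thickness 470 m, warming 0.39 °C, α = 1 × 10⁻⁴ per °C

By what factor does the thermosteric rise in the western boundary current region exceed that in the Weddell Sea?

A 0–290 m: 290 × 1.8 × 3.5×10⁻⁴ = 0.18270 m
A Layer 2: 210 × 1.9×10⁻⁴ × 0.25 = 0.009975 m
A total: 0.192675 m
B 0–300 m: 2.3×10⁻⁴ × 0.42 × 300 = 0.02898 m
B 1.1×10⁻⁴ × 0.64 × 670 = 0.047168 m
B Layer 3: 0.39 × 1×10⁻⁴ × 470 = 0.01833 m
B total: 0.094478 m
Ratio: 0.192675 / 0.094478 ≈ 2.039

≈ 2.0×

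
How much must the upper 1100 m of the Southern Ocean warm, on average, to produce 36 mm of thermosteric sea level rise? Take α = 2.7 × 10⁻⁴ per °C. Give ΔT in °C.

about 0.12 °C

ΔT = Δh/(αH) = 0.036 / (2.7×10⁻⁴ × 1100) ≈ 0.1212 °C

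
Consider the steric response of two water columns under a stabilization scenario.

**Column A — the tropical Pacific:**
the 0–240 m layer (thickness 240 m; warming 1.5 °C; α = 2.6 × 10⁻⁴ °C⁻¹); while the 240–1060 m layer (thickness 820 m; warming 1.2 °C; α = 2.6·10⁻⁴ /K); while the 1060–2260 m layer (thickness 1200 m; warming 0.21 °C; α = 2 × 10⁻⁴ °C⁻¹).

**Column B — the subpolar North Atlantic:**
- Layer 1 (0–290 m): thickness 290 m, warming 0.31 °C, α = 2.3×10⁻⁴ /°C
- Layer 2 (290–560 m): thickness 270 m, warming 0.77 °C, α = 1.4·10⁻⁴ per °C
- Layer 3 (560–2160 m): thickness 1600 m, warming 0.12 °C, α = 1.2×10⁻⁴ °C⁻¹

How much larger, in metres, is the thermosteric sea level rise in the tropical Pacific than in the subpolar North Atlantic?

0.327 m larger

A Layer 1: 240 × 2.6×10⁻⁴ × 1.5 = 0.09360 m
A 820 × 2.6×10⁻⁴ × 1.2 = 0.25584 m
A 0.21 × 1200 × 2×10⁻⁴ = 0.05040 m
A total: 0.39984 m
B 2.3×10⁻⁴ × 290 × 0.31 = 0.020677 m
B 0.77 × 270 × 1.4×10⁻⁴ = 0.029106 m
B Layer 3: 1.2×10⁻⁴ × 1600 × 0.12 = 0.02304 m
B total: 0.072823 m
Difference: 0.39984 − 0.072823 = 0.327017 m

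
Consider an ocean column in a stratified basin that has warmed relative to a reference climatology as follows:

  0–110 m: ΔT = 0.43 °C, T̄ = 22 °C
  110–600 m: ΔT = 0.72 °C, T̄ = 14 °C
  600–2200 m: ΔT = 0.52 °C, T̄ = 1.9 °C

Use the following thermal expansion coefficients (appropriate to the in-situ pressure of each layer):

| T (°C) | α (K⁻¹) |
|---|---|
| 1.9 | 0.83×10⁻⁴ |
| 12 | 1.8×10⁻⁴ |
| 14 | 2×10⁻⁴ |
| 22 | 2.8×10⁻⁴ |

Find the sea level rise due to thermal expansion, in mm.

about 150 mm

Layer 1 at 22 °C → α = 2.8×10⁻⁴ K⁻¹
Layer 2 at 14 °C → α = 2×10⁻⁴ K⁻¹
Layer 3 at 1.9 °C → α = 0.83×10⁻⁴ K⁻¹
0.43 × 110 × 2.8×10⁻⁴ = 0.013244 m
2×10⁻⁴ × 490 × 0.72 = 0.07056 m
1600 × 0.83×10⁻⁴ × 0.52 = 0.069056 m
Δh = 0.013244 + 0.07056 + 0.069056 = 0.15286 m ≈ 150 mm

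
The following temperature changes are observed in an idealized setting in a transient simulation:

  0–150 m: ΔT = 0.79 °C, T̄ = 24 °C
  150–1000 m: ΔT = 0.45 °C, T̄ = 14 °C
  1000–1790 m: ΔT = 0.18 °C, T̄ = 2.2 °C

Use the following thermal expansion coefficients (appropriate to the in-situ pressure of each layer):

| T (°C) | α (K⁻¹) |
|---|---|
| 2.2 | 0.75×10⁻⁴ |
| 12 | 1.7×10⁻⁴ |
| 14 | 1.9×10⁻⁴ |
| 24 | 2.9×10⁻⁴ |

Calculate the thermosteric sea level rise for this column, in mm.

about 118 mm

Layer 1 at 24 °C → α = 2.9×10⁻⁴ K⁻¹
Layer 2 at 14 °C → α = 1.9×10⁻⁴ K⁻¹
Layer 3 at 2.2 °C → α = 0.75×10⁻⁴ K⁻¹
Layer 1: 150 × 0.79 × 2.9×10⁻⁴ = 0.034365 m
Layer 2: 1.9×10⁻⁴ × 850 × 0.45 = 0.072675 m
1000–1790 m: 0.18 × 0.75×10⁻⁴ × 790 = 0.010665 m
Δh = 0.034365 + 0.072675 + 0.010665 = 0.117705 m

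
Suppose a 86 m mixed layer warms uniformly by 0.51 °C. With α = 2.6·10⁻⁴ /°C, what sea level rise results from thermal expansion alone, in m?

Δh = αΔT·H = 2.6×10⁻⁴ × 0.51 × 86 = 0.0114036 m

0.0114 m of thermosteric rise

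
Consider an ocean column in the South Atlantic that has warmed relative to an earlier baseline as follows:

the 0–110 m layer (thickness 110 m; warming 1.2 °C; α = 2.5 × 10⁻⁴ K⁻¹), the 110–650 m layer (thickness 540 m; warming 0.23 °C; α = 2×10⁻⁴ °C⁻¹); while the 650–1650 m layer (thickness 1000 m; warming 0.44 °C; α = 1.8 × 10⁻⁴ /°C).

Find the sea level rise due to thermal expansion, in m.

about 0.137 m

0–110 m: 110 × 1.2 × 2.5×10⁻⁴ = 0.03300 m
0.23 × 2×10⁻⁴ × 540 = 0.02484 m
Layer 3: 1000 × 0.44 × 1.8×10⁻⁴ = 0.07920 m
Δh = 0.03300 + 0.02484 + 0.07920 = 0.13704 m ≈ 0.137 m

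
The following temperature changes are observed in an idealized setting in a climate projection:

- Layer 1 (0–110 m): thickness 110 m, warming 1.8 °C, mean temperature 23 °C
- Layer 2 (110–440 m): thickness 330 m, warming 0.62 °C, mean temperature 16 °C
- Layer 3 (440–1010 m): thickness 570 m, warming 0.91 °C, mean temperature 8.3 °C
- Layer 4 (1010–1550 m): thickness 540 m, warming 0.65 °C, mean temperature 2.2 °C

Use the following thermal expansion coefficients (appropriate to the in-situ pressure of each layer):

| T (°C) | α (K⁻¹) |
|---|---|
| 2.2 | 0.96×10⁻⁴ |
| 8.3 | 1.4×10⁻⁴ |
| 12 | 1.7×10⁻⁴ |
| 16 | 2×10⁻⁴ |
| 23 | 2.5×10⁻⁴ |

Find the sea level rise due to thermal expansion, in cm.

Layer 1 at 23 °C → α = 2.5×10⁻⁴ K⁻¹
Layer 2 at 16 °C → α = 2×10⁻⁴ K⁻¹
Layer 3 at 8.3 °C → α = 1.4×10⁻⁴ K⁻¹
Layer 4 at 2.2 °C → α = 0.96×10⁻⁴ K⁻¹
1.8 × 110 × 2.5×10⁻⁴ = 0.04950 m
330 × 0.62 × 2×10⁻⁴ = 0.04092 m
0.91 × 1.4×10⁻⁴ × 570 = 0.072618 m
0.65 × 0.96×10⁻⁴ × 540 = 0.033696 m
Δh = 0.04950 + 0.04092 + 0.072618 + 0.033696 = 0.196734 m

Δh ≈ 19.7 cm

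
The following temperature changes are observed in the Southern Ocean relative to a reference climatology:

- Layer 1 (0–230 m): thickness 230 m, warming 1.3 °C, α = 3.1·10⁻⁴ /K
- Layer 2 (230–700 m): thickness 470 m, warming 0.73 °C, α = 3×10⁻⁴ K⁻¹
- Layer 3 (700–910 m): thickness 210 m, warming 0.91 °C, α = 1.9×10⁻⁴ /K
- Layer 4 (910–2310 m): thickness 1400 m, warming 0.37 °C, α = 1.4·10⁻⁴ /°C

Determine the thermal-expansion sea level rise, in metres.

0.30 m

Layer 1: 230 × 3.1×10⁻⁴ × 1.3 = 0.09269 m
Layer 2: 3×10⁻⁴ × 470 × 0.73 = 0.10293 m
Layer 3: 210 × 1.9×10⁻⁴ × 0.91 = 0.036309 m
910–2310 m: 1400 × 1.4×10⁻⁴ × 0.37 = 0.07252 m
Δh = 0.09269 + 0.10293 + 0.036309 + 0.07252 = 0.304449 m ≈ 0.30 m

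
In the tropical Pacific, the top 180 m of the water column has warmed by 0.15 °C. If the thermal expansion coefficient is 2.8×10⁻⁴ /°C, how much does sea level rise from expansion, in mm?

7.56 mm

Δh = αΔT·H = 2.8×10⁻⁴ × 0.15 × 180 = 0.00756 m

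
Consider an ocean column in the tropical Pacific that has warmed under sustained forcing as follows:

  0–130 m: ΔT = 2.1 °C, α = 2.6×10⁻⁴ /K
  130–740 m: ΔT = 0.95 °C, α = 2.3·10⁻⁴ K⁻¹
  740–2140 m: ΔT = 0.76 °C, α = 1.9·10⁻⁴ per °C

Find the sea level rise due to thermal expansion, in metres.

130 × 2.1 × 2.6×10⁻⁴ = 0.07098 m
130–740 m: 610 × 2.3×10⁻⁴ × 0.95 = 0.133285 m
0.76 × 1.9×10⁻⁴ × 1400 = 0.20216 m
Δh = 0.07098 + 0.133285 + 0.20216 = 0.406425 m

0.41 m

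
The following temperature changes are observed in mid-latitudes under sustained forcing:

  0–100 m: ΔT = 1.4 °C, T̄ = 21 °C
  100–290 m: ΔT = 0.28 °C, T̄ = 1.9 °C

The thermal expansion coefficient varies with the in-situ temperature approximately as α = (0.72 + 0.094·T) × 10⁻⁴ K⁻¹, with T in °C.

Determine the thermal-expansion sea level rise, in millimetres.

42.5 mm of thermosteric rise

Layer 1: α = (0.72 + 0.094×21)×10⁻⁴ = 2.694×10⁻⁴ K⁻¹
Layer 2: α = (0.72 + 0.094×1.9)×10⁻⁴ = 0.8986×10⁻⁴ K⁻¹
Layer 1: 2.694×10⁻⁴ × 1.4 × 100 = 0.037716 m
0.8986×10⁻⁴ × 190 × 0.28 = 0.004780552 m
Δh = 0.037716 + 0.004780552 = 0.042496552 m ≈ 42.5 mm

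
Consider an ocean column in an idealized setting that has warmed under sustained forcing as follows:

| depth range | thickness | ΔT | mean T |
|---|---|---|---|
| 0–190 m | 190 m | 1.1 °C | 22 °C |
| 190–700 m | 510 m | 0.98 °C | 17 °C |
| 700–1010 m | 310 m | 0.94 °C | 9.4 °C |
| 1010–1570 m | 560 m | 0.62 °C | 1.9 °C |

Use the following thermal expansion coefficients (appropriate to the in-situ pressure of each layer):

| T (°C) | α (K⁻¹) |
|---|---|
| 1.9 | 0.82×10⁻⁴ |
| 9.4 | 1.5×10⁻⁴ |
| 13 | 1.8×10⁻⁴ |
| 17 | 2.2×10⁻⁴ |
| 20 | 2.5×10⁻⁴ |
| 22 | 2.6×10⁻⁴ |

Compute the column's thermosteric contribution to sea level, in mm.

Layer 1 at 22 °C → α = 2.6×10⁻⁴ K⁻¹
Layer 2 at 17 °C → α = 2.2×10⁻⁴ K⁻¹
Layer 3 at 9.4 °C → α = 1.5×10⁻⁴ K⁻¹
Layer 4 at 1.9 °C → α = 0.82×10⁻⁴ K⁻¹
0–190 m: 2.6×10⁻⁴ × 190 × 1.1 = 0.05434 m
190–700 m: 0.98 × 510 × 2.2×10⁻⁴ = 0.109956 m
Layer 3: 0.94 × 310 × 1.5×10⁻⁴ = 0.04371 m
1010–1570 m: 0.82×10⁻⁴ × 0.62 × 560 = 0.0284704 m
Δh = 0.05434 + 0.109956 + 0.04371 + 0.0284704 = 0.2364764 m ≈ 236 mm

236 mm of thermosteric rise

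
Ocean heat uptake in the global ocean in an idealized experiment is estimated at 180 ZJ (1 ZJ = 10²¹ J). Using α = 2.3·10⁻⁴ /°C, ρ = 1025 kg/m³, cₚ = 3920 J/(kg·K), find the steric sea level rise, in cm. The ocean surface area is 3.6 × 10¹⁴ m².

Per unit area: Q = 180×10²¹ / (3.6×10¹⁴) = 5×10⁸ J/m²
Δh = αQ/(ρcₚ) = 2.3×10⁻⁴ × 5×10⁸ / (1025 × 3920) ≈ 0.028621 m

Δh ≈ 2.9 cm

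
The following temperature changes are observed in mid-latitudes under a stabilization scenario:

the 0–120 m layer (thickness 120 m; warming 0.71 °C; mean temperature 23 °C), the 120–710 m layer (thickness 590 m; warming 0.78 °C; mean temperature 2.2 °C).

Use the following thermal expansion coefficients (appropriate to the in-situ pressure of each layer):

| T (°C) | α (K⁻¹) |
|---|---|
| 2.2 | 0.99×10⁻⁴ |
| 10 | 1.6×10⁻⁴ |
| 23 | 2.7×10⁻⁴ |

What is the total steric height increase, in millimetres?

Δh ≈ 68.6 mm

Layer 1 at 23 °C → α = 2.7×10⁻⁴ K⁻¹
Layer 2 at 2.2 °C → α = 0.99×10⁻⁴ K⁻¹
0.71 × 2.7×10⁻⁴ × 120 = 0.023004 m
120–710 m: 0.78 × 590 × 0.99×10⁻⁴ = 0.0455598 m
Δh = 0.023004 + 0.0455598 = 0.0685638 m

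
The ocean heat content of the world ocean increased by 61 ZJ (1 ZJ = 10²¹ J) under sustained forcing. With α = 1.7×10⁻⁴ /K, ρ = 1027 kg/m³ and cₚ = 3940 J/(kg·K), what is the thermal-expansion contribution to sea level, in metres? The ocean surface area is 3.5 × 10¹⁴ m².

Per unit area: Q = 61×10²¹ / (3.5×10¹⁴) ≈ 1.743×10⁸ J/m²
Δh = αQ/(ρcₚ) = 1.7×10⁻⁴ × 1.743×10⁸ / (1027 × 3940) ≈ 0.0073228 m

0.00732 m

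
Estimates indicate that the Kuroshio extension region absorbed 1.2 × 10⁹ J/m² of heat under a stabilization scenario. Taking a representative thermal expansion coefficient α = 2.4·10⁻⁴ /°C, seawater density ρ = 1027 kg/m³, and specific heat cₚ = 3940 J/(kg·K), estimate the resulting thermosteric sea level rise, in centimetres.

7.12 cm

Δh = αQ/(ρcₚ) = 2.4×10⁻⁴ × 1.2×10⁹ / (1027 × 3940) ≈ 0.071175 m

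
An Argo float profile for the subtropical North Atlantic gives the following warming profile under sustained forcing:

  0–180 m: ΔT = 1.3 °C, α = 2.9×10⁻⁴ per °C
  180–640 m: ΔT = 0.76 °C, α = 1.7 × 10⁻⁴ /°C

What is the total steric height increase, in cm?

0–180 m: 2.9×10⁻⁴ × 1.3 × 180 = 0.06786 m
Layer 2: 0.76 × 460 × 1.7×10⁻⁴ = 0.059432 m
Δh = 0.06786 + 0.059432 = 0.127292 m ≈ 13 cm

about 13 cm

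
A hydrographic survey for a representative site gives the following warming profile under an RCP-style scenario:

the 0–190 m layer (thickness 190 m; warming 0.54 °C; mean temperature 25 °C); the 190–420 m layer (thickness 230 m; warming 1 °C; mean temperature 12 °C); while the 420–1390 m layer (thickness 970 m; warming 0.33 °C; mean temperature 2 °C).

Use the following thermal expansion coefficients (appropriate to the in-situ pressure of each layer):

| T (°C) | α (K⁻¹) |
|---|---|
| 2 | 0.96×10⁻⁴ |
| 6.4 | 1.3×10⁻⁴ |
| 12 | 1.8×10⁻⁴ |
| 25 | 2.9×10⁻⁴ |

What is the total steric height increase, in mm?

Δh ≈ 102 mm

Layer 1 at 25 °C → α = 2.9×10⁻⁴ K⁻¹
Layer 2 at 12 °C → α = 1.8×10⁻⁴ K⁻¹
Layer 3 at 2 °C → α = 0.96×10⁻⁴ K⁻¹
Layer 1: 190 × 0.54 × 2.9×10⁻⁴ = 0.029754 m
190–420 m: 230 × 1 × 1.8×10⁻⁴ = 0.04140 m
420–1390 m: 970 × 0.96×10⁻⁴ × 0.33 = 0.0307296 m
Δh = 0.029754 + 0.04140 + 0.0307296 = 0.1018836 m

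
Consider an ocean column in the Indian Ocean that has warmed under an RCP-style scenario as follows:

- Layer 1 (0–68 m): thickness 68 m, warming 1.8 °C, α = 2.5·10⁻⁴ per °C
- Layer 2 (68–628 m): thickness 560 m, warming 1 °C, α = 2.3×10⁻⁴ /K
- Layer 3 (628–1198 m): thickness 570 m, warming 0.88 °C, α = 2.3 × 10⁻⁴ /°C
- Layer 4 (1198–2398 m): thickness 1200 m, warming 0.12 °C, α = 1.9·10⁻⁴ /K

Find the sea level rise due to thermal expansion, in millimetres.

about 302 mm

0–68 m: 2.5×10⁻⁴ × 68 × 1.8 = 0.03060 m
68–628 m: 2.3×10⁻⁴ × 1 × 560 = 0.12880 m
Layer 3: 2.3×10⁻⁴ × 570 × 0.88 = 0.115368 m
1198–2398 m: 0.12 × 1200 × 1.9×10⁻⁴ = 0.02736 m
Δh = 0.03060 + 0.12880 + 0.115368 + 0.02736 = 0.302128 m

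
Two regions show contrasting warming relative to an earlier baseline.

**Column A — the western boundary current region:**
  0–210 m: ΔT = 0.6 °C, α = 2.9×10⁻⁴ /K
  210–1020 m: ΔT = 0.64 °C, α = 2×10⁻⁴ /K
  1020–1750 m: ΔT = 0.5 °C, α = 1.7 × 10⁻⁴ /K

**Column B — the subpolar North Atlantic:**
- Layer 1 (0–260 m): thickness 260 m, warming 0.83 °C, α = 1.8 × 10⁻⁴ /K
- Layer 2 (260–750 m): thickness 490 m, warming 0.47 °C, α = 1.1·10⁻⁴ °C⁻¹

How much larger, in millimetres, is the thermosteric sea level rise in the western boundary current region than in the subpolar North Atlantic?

A Layer 1: 0.6 × 210 × 2.9×10⁻⁴ = 0.03654 m
A 810 × 2×10⁻⁴ × 0.64 = 0.10368 m
A Layer 3: 1.7×10⁻⁴ × 0.5 × 730 = 0.06205 m
A total: 0.20227 m
B 0–260 m: 1.8×10⁻⁴ × 260 × 0.83 = 0.038844 m
B 260–750 m: 1.1×10⁻⁴ × 490 × 0.47 = 0.025333 m
B total: 0.064177 m
Difference: 0.20227 − 0.064177 = 0.138093 m

138 mm larger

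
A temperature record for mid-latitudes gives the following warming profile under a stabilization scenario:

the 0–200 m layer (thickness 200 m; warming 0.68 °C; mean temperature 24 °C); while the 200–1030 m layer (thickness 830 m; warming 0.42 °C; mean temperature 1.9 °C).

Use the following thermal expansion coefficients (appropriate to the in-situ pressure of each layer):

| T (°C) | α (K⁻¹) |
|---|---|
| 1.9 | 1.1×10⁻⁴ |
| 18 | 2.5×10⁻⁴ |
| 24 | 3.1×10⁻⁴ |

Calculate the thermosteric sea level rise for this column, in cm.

Δh = 8.1 cm

Layer 1 at 24 °C → α = 3.1×10⁻⁴ K⁻¹
Layer 2 at 1.9 °C → α = 1.1×10⁻⁴ K⁻¹
0.68 × 200 × 3.1×10⁻⁴ = 0.04216 m
200–1030 m: 0.42 × 830 × 1.1×10⁻⁴ = 0.038346 m
Δh = 0.04216 + 0.038346 = 0.080506 m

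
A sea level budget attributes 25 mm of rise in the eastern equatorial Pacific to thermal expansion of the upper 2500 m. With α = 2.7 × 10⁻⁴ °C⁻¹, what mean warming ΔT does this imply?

ΔT = Δh/(αH) = 0.025 / (2.7×10⁻⁴ × 2500) ≈ 0.03704 °C

about 0.0370 °C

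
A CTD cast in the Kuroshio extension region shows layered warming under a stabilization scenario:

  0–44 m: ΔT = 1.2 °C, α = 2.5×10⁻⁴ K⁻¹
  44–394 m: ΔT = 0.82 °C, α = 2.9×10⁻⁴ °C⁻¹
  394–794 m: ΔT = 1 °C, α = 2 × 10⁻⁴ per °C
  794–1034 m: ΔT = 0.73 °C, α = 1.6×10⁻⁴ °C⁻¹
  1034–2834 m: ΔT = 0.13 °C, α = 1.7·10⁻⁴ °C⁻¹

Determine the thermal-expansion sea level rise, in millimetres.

Δh = 244 mm

44 × 1.2 × 2.5×10⁻⁴ = 0.01320 m
350 × 2.9×10⁻⁴ × 0.82 = 0.08323 m
400 × 2×10⁻⁴ × 1 = 0.08000 m
794–1034 m: 0.73 × 1.6×10⁻⁴ × 240 = 0.028032 m
1034–2834 m: 0.13 × 1800 × 1.7×10⁻⁴ = 0.03978 m
Δh = 0.01320 + 0.08323 + 0.08000 + 0.028032 + 0.03978 = 0.244242 m ≈ 244 mm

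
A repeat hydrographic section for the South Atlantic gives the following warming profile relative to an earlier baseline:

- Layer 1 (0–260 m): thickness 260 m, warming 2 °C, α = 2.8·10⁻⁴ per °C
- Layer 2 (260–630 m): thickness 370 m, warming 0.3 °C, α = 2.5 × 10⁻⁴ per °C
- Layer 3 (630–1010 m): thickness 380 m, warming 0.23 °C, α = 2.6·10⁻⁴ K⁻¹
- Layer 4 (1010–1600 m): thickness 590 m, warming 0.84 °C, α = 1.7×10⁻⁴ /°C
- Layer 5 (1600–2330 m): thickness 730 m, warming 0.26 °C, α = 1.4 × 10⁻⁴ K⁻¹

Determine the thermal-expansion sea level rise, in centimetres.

0–260 m: 2.8×10⁻⁴ × 2 × 260 = 0.14560 m
2.5×10⁻⁴ × 370 × 0.3 = 0.02775 m
630–1010 m: 0.23 × 380 × 2.6×10⁻⁴ = 0.022724 m
Layer 4: 1.7×10⁻⁴ × 590 × 0.84 = 0.084252 m
Layer 5: 0.26 × 1.4×10⁻⁴ × 730 = 0.026572 m
Δh = 0.14560 + 0.02775 + 0.022724 + 0.084252 + 0.026572 = 0.306898 m

about 31 cm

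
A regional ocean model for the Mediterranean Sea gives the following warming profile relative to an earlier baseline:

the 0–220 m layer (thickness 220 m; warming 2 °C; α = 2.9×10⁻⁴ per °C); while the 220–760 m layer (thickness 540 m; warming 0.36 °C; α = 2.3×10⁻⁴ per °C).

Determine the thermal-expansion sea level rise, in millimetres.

0–220 m: 2.9×10⁻⁴ × 2 × 220 = 0.12760 m
Layer 2: 2.3×10⁻⁴ × 0.36 × 540 = 0.044712 m
Δh = 0.12760 + 0.044712 = 0.172312 m

about 172 mm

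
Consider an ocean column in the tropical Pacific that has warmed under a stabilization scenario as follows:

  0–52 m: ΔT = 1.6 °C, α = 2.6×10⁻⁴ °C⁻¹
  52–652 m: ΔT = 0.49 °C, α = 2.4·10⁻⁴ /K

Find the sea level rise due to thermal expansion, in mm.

Layer 1: 2.6×10⁻⁴ × 52 × 1.6 = 0.021632 m
52–652 m: 0.49 × 600 × 2.4×10⁻⁴ = 0.07056 m
Δh = 0.021632 + 0.07056 = 0.092192 m ≈ 92.2 mm

92.2 mm of thermosteric rise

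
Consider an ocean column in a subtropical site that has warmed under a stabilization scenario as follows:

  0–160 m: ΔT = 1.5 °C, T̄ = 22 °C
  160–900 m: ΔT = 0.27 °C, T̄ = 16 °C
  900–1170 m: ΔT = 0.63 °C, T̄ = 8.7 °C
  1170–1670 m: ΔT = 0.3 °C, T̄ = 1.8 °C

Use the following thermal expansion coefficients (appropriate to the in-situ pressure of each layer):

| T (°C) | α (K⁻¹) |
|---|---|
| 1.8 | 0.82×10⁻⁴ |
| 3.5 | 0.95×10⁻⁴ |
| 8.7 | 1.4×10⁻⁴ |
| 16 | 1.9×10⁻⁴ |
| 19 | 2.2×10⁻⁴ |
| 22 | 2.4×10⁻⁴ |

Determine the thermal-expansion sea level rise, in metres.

Layer 1 at 22 °C → α = 2.4×10⁻⁴ K⁻¹
Layer 2 at 16 °C → α = 1.9×10⁻⁴ K⁻¹
Layer 3 at 8.7 °C → α = 1.4×10⁻⁴ K⁻¹
Layer 4 at 1.8 °C → α = 0.82×10⁻⁴ K⁻¹
0–160 m: 1.5 × 160 × 2.4×10⁻⁴ = 0.05760 m
740 × 0.27 × 1.9×10⁻⁴ = 0.037962 m
Layer 3: 270 × 0.63 × 1.4×10⁻⁴ = 0.023814 m
0.3 × 500 × 0.82×10⁻⁴ = 0.01230 m
Δh = 0.05760 + 0.037962 + 0.023814 + 0.01230 = 0.131676 m ≈ 0.132 m

0.132 m of thermosteric rise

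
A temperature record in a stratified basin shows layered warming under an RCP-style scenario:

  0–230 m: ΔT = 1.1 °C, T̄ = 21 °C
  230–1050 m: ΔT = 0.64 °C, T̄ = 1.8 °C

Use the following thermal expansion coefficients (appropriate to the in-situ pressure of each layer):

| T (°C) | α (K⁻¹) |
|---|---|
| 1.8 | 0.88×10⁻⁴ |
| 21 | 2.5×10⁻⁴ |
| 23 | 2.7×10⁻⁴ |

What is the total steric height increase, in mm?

Layer 1 at 21 °C → α = 2.5×10⁻⁴ K⁻¹
Layer 2 at 1.8 °C → α = 0.88×10⁻⁴ K⁻¹
Layer 1: 230 × 2.5×10⁻⁴ × 1.1 = 0.06325 m
0.88×10⁻⁴ × 0.64 × 820 = 0.0461824 m
Δh = 0.06325 + 0.0461824 = 0.1094324 m

109 mm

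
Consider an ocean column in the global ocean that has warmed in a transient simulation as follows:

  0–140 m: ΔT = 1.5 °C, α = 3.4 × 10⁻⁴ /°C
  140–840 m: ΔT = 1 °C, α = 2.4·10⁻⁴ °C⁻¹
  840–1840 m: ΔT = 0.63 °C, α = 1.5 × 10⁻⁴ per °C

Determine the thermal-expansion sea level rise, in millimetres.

Layer 1: 140 × 1.5 × 3.4×10⁻⁴ = 0.07140 m
140–840 m: 1 × 2.4×10⁻⁴ × 700 = 0.16800 m
Layer 3: 0.63 × 1000 × 1.5×10⁻⁴ = 0.09450 m
Δh = 0.07140 + 0.16800 + 0.09450 = 0.33390 m ≈ 334 mm

334 mm of thermosteric rise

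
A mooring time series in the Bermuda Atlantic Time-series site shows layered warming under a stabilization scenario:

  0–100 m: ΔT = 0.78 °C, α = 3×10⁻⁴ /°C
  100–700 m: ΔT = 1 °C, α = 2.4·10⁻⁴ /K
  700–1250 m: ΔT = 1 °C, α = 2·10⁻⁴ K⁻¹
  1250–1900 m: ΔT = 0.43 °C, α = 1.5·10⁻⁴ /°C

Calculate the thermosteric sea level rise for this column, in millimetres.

Layer 1: 0.78 × 100 × 3×10⁻⁴ = 0.02340 m
100–700 m: 1 × 600 × 2.4×10⁻⁴ = 0.14400 m
700–1250 m: 550 × 2×10⁻⁴ × 1 = 0.11000 m
Layer 4: 650 × 1.5×10⁻⁴ × 0.43 = 0.041925 m
Δh = 0.02340 + 0.14400 + 0.11000 + 0.041925 = 0.319325 m ≈ 319 mm

Δh ≈ 319 mm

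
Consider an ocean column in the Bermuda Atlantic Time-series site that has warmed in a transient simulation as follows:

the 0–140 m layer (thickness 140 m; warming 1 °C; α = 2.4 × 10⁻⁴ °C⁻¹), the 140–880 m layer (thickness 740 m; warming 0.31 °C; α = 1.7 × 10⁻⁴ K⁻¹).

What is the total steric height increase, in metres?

0.0726 m

0–140 m: 2.4×10⁻⁴ × 140 × 1 = 0.03360 m
140–880 m: 740 × 1.7×10⁻⁴ × 0.31 = 0.038998 m
Δh = 0.03360 + 0.038998 = 0.072598 m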